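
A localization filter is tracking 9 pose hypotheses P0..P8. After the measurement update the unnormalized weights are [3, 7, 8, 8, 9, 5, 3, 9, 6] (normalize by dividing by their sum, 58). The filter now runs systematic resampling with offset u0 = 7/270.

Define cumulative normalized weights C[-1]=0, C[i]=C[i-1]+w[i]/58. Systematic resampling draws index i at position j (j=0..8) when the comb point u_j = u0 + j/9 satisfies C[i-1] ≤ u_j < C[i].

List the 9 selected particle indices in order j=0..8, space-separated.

0 1 2 3 4 4 6 7 8

C = [3/58, 5/29, 9/29, 13/29, 35/58, 20/29, 43/58, 26/29, 1]
j=0: u_0=7/270 ∈ [0, 3/58) → index 0
j=1: u_1=37/270 ∈ [3/58, 5/29) → index 1
j=2: u_2=67/270 ∈ [5/29, 9/29) → index 2
j=3: u_3=97/270 ∈ [9/29, 13/29) → index 3
j=4: u_4=127/270 ∈ [13/29, 35/58) → index 4
j=5: u_5=157/270 ∈ [13/29, 35/58) → index 4
j=6: u_6=187/270 ∈ [20/29, 43/58) → index 6
j=7: u_7=217/270 ∈ [43/58, 26/29) → index 7
j=8: u_8=247/270 ∈ [26/29, 1) → index 8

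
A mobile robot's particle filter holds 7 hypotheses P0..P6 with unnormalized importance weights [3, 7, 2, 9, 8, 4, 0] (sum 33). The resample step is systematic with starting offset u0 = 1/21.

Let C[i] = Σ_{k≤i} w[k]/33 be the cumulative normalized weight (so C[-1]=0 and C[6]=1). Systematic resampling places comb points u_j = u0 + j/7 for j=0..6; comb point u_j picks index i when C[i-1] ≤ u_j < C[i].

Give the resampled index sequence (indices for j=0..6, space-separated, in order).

0 1 2 3 3 4 5

C = [1/11, 10/33, 4/11, 7/11, 29/33, 1, 1]
j=0: u_0=1/21 ∈ [0, 1/11) → index 0
j=1: u_1=4/21 ∈ [1/11, 10/33) → index 1
j=2: u_2=1/3 ∈ [10/33, 4/11) → index 2
j=3: u_3=10/21 ∈ [4/11, 7/11) → index 3
j=4: u_4=13/21 ∈ [4/11, 7/11) → index 3
j=5: u_5=16/21 ∈ [7/11, 29/33) → index 4
j=6: u_6=19/21 ∈ [29/33, 1) → index 5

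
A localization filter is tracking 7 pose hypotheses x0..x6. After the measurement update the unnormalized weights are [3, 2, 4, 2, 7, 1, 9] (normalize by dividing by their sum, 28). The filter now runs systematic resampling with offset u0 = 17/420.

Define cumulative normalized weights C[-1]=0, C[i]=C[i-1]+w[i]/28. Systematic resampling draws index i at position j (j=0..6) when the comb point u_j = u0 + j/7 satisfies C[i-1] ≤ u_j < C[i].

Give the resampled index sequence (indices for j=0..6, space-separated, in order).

0 2 3 4 4 6 6

C = [3/28, 5/28, 9/28, 11/28, 9/14, 19/28, 1]
j=0: u_0=17/420 ∈ [0, 3/28) → index 0
j=1: u_1=11/60 ∈ [5/28, 9/28) → index 2
j=2: u_2=137/420 ∈ [9/28, 11/28) → index 3
j=3: u_3=197/420 ∈ [11/28, 9/14) → index 4
j=4: u_4=257/420 ∈ [11/28, 9/14) → index 4
j=5: u_5=317/420 ∈ [19/28, 1) → index 6
j=6: u_6=377/420 ∈ [19/28, 1) → index 6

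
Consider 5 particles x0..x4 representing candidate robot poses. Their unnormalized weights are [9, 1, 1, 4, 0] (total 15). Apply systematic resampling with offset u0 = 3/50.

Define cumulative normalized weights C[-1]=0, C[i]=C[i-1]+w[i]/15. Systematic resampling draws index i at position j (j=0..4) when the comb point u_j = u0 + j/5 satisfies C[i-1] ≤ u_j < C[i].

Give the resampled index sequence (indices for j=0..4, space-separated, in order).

C = [3/5, 2/3, 11/15, 1, 1]
j=0: u_0=3/50 ∈ [0, 3/5) → index 0
j=1: u_1=13/50 ∈ [0, 3/5) → index 0
j=2: u_2=23/50 ∈ [0, 3/5) → index 0
j=3: u_3=33/50 ∈ [3/5, 2/3) → index 1
j=4: u_4=43/50 ∈ [11/15, 1) → index 3

0 0 0 1 3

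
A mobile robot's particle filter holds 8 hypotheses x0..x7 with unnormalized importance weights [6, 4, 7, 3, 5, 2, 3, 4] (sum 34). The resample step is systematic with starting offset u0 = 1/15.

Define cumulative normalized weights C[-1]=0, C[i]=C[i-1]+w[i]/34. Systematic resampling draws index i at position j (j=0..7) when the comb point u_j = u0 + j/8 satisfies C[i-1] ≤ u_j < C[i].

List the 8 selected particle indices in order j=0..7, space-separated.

0 1 2 2 3 4 6 7

C = [3/17, 5/17, 1/2, 10/17, 25/34, 27/34, 15/17, 1]
j=0: u_0=1/15 ∈ [0, 3/17) → index 0
j=1: u_1=23/120 ∈ [3/17, 5/17) → index 1
j=2: u_2=19/60 ∈ [5/17, 1/2) → index 2
j=3: u_3=53/120 ∈ [5/17, 1/2) → index 2
j=4: u_4=17/30 ∈ [1/2, 10/17) → index 3
j=5: u_5=83/120 ∈ [10/17, 25/34) → index 4
j=6: u_6=49/60 ∈ [27/34, 15/17) → index 6
j=7: u_7=113/120 ∈ [15/17, 1) → index 7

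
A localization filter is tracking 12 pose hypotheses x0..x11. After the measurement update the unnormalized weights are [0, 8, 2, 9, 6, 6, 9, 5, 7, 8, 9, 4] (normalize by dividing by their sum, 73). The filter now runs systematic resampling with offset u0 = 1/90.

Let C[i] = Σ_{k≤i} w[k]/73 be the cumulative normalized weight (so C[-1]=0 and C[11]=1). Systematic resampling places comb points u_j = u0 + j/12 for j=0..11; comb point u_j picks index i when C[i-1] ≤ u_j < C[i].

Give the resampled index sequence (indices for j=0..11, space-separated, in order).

1 1 3 4 5 6 6 7 8 9 10 10

C = [0, 8/73, 10/73, 19/73, 25/73, 31/73, 40/73, 45/73, 52/73, 60/73, 69/73, 1]
j=0: u_0=1/90 ∈ [0, 8/73) → index 1
j=1: u_1=17/180 ∈ [0, 8/73) → index 1
j=2: u_2=8/45 ∈ [10/73, 19/73) → index 3
j=3: u_3=47/180 ∈ [19/73, 25/73) → index 4
j=4: u_4=31/90 ∈ [25/73, 31/73) → index 5
j=5: u_5=77/180 ∈ [31/73, 40/73) → index 6
j=6: u_6=23/45 ∈ [31/73, 40/73) → index 6
j=7: u_7=107/180 ∈ [40/73, 45/73) → index 7
j=8: u_8=61/90 ∈ [45/73, 52/73) → index 8
j=9: u_9=137/180 ∈ [52/73, 60/73) → index 9
j=10: u_10=38/45 ∈ [60/73, 69/73) → index 10
j=11: u_11=167/180 ∈ [60/73, 69/73) → index 10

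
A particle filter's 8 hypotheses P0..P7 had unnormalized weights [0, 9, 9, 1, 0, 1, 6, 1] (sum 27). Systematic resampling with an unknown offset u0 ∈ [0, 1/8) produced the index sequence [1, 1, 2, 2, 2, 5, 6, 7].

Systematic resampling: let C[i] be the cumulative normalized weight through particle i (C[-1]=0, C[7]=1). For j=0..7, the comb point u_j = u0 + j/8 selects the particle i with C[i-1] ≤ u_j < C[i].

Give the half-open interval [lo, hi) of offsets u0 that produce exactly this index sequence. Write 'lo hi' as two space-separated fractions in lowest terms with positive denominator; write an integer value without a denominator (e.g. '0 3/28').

C = [0, 1/3, 2/3, 19/27, 19/27, 20/27, 26/27, 1]
j=0 picked index 1: u0 ∈ [0, 1/3)
j=1 picked index 1: u0 ∈ [-1/8, 5/24)
j=2 picked index 2: u0 ∈ [1/12, 5/12)
j=3 picked index 2: u0 ∈ [-1/24, 7/24)
j=4 picked index 2: u0 ∈ [-1/6, 1/6)
j=5 picked index 5: u0 ∈ [17/216, 25/216)
j=6 picked index 6: u0 ∈ [-1/108, 23/108)
j=7 picked index 7: u0 ∈ [19/216, 1/8)
intersection: [19/216, 25/216)

19/216 25/216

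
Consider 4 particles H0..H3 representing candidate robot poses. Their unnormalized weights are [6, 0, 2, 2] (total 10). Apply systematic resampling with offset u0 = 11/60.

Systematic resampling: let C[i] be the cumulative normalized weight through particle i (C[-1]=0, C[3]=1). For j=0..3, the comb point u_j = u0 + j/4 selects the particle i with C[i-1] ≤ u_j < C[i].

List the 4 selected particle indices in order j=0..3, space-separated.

C = [3/5, 3/5, 4/5, 1]
j=0: u_0=11/60 ∈ [0, 3/5) → index 0
j=1: u_1=13/30 ∈ [0, 3/5) → index 0
j=2: u_2=41/60 ∈ [3/5, 4/5) → index 2
j=3: u_3=14/15 ∈ [4/5, 1) → index 3

0 0 2 3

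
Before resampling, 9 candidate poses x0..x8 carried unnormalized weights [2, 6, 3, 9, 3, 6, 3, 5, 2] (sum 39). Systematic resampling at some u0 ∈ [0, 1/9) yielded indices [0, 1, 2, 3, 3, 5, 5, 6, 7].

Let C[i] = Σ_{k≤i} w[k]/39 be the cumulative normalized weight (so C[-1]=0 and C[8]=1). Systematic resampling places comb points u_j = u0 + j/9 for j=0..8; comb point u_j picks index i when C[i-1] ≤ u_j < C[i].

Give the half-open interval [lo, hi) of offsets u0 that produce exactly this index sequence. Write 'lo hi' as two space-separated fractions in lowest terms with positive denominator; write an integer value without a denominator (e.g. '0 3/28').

C = [2/39, 8/39, 11/39, 20/39, 23/39, 29/39, 32/39, 37/39, 1]
j=0 picked index 0: u0 ∈ [0, 2/39)
j=1 picked index 1: u0 ∈ [-7/117, 11/117)
j=2 picked index 2: u0 ∈ [-2/117, 7/117)
j=3 picked index 3: u0 ∈ [-2/39, 7/39)
j=4 picked index 3: u0 ∈ [-19/117, 8/117)
j=5 picked index 5: u0 ∈ [4/117, 22/117)
j=6 picked index 5: u0 ∈ [-1/13, 1/13)
j=7 picked index 6: u0 ∈ [-4/117, 5/117)
j=8 picked index 7: u0 ∈ [-8/117, 7/117)
intersection: [4/117, 5/117)

4/117 5/117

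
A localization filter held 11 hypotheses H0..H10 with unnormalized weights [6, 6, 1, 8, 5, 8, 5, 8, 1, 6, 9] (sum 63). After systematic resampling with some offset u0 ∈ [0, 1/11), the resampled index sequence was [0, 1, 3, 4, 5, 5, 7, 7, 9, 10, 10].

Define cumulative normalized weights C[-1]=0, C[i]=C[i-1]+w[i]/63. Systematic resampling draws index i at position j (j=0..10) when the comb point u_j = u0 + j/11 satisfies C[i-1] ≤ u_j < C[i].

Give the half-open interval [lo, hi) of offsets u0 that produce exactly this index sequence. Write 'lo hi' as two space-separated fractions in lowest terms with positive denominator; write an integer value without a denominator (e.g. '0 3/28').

C = [2/21, 4/21, 13/63, 1/3, 26/63, 34/63, 13/21, 47/63, 16/21, 6/7, 1]
j=0 picked index 0: u0 ∈ [0, 2/21)
j=1 picked index 1: u0 ∈ [1/231, 23/231)
j=2 picked index 3: u0 ∈ [17/693, 5/33)
j=3 picked index 4: u0 ∈ [2/33, 97/693)
j=4 picked index 5: u0 ∈ [34/693, 122/693)
j=5 picked index 5: u0 ∈ [-29/693, 59/693)
j=6 picked index 7: u0 ∈ [17/231, 139/693)
j=7 picked index 7: u0 ∈ [-4/231, 76/693)
j=8 picked index 9: u0 ∈ [8/231, 10/77)
j=9 picked index 10: u0 ∈ [3/77, 2/11)
j=10 picked index 10: u0 ∈ [-4/77, 1/11)
intersection: [17/231, 59/693)

17/231 59/693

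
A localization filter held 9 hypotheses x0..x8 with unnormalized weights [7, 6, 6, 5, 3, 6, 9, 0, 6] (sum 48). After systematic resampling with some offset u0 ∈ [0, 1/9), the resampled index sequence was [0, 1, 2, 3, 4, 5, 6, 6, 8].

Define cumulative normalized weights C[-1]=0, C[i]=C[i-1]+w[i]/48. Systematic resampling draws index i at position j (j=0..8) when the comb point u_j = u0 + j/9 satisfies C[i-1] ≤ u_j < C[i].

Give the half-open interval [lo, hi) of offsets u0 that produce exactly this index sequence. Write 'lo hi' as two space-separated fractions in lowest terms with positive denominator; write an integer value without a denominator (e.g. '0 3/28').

1/16 7/72

C = [7/48, 13/48, 19/48, 1/2, 9/16, 11/16, 7/8, 7/8, 1]
j=0 picked index 0: u0 ∈ [0, 7/48)
j=1 picked index 1: u0 ∈ [5/144, 23/144)
j=2 picked index 2: u0 ∈ [7/144, 25/144)
j=3 picked index 3: u0 ∈ [1/16, 1/6)
j=4 picked index 4: u0 ∈ [1/18, 17/144)
j=5 picked index 5: u0 ∈ [1/144, 19/144)
j=6 picked index 6: u0 ∈ [1/48, 5/24)
j=7 picked index 6: u0 ∈ [-13/144, 7/72)
j=8 picked index 8: u0 ∈ [-1/72, 1/9)
intersection: [1/16, 7/72)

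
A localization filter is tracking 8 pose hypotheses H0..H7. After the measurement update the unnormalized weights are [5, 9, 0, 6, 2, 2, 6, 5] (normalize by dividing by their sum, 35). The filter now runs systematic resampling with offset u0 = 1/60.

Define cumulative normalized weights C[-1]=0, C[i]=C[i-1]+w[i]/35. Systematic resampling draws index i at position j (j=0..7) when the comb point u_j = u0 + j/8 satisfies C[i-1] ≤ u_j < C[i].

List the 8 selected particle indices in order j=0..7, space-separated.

0 0 1 1 3 5 6 7

C = [1/7, 2/5, 2/5, 4/7, 22/35, 24/35, 6/7, 1]
j=0: u_0=1/60 ∈ [0, 1/7) → index 0
j=1: u_1=17/120 ∈ [0, 1/7) → index 0
j=2: u_2=4/15 ∈ [1/7, 2/5) → index 1
j=3: u_3=47/120 ∈ [1/7, 2/5) → index 1
j=4: u_4=31/60 ∈ [2/5, 4/7) → index 3
j=5: u_5=77/120 ∈ [22/35, 24/35) → index 5
j=6: u_6=23/30 ∈ [24/35, 6/7) → index 6
j=7: u_7=107/120 ∈ [6/7, 1) → index 7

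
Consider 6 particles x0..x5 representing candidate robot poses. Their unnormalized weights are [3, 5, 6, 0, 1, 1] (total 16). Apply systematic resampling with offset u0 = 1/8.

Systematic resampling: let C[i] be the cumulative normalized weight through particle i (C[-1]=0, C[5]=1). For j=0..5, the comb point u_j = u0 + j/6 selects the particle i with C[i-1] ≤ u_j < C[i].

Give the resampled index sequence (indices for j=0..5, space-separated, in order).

0 1 1 2 2 5

C = [3/16, 1/2, 7/8, 7/8, 15/16, 1]
j=0: u_0=1/8 ∈ [0, 3/16) → index 0
j=1: u_1=7/24 ∈ [3/16, 1/2) → index 1
j=2: u_2=11/24 ∈ [3/16, 1/2) → index 1
j=3: u_3=5/8 ∈ [1/2, 7/8) → index 2
j=4: u_4=19/24 ∈ [1/2, 7/8) → index 2
j=5: u_5=23/24 ∈ [15/16, 1) → index 5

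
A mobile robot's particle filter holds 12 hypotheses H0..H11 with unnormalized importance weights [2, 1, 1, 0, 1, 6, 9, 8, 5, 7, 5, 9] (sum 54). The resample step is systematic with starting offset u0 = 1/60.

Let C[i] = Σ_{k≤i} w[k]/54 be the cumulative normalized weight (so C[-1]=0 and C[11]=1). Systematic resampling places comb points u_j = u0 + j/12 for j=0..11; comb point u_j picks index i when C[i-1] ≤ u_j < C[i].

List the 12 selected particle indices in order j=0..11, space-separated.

C = [1/27, 1/18, 2/27, 2/27, 5/54, 11/54, 10/27, 14/27, 11/18, 20/27, 5/6, 1]
j=0: u_0=1/60 ∈ [0, 1/27) → index 0
j=1: u_1=1/10 ∈ [5/54, 11/54) → index 5
j=2: u_2=11/60 ∈ [5/54, 11/54) → index 5
j=3: u_3=4/15 ∈ [11/54, 10/27) → index 6
j=4: u_4=7/20 ∈ [11/54, 10/27) → index 6
j=5: u_5=13/30 ∈ [10/27, 14/27) → index 7
j=6: u_6=31/60 ∈ [10/27, 14/27) → index 7
j=7: u_7=3/5 ∈ [14/27, 11/18) → index 8
j=8: u_8=41/60 ∈ [11/18, 20/27) → index 9
j=9: u_9=23/30 ∈ [20/27, 5/6) → index 10
j=10: u_10=17/20 ∈ [5/6, 1) → index 11
j=11: u_11=14/15 ∈ [5/6, 1) → index 11

0 5 5 6 6 7 7 8 9 10 11 11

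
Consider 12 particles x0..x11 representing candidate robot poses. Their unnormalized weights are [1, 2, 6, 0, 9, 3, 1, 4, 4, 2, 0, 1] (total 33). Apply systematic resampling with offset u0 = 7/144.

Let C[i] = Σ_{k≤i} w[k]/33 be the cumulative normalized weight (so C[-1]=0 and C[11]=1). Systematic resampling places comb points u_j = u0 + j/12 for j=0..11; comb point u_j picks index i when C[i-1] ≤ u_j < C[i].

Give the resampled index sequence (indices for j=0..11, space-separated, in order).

C = [1/33, 1/11, 3/11, 3/11, 6/11, 7/11, 2/3, 26/33, 10/11, 32/33, 32/33, 1]
j=0: u_0=7/144 ∈ [1/33, 1/11) → index 1
j=1: u_1=19/144 ∈ [1/11, 3/11) → index 2
j=2: u_2=31/144 ∈ [1/11, 3/11) → index 2
j=3: u_3=43/144 ∈ [3/11, 6/11) → index 4
j=4: u_4=55/144 ∈ [3/11, 6/11) → index 4
j=5: u_5=67/144 ∈ [3/11, 6/11) → index 4
j=6: u_6=79/144 ∈ [6/11, 7/11) → index 5
j=7: u_7=91/144 ∈ [6/11, 7/11) → index 5
j=8: u_8=103/144 ∈ [2/3, 26/33) → index 7
j=9: u_9=115/144 ∈ [26/33, 10/11) → index 8
j=10: u_10=127/144 ∈ [26/33, 10/11) → index 8
j=11: u_11=139/144 ∈ [10/11, 32/33) → index 9

1 2 2 4 4 4 5 5 7 8 8 9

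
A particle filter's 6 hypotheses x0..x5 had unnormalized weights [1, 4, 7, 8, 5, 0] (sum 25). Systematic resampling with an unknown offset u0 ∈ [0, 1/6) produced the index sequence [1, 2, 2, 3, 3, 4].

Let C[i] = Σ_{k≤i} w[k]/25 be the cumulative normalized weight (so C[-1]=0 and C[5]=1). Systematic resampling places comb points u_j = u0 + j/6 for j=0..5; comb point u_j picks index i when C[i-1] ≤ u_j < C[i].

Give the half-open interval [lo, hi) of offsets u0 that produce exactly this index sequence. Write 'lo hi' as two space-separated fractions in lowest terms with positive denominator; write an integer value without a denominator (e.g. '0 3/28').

1/25 2/15

C = [1/25, 1/5, 12/25, 4/5, 1, 1]
j=0 picked index 1: u0 ∈ [1/25, 1/5)
j=1 picked index 2: u0 ∈ [1/30, 47/150)
j=2 picked index 2: u0 ∈ [-2/15, 11/75)
j=3 picked index 3: u0 ∈ [-1/50, 3/10)
j=4 picked index 3: u0 ∈ [-14/75, 2/15)
j=5 picked index 4: u0 ∈ [-1/30, 1/6)
intersection: [1/25, 2/15)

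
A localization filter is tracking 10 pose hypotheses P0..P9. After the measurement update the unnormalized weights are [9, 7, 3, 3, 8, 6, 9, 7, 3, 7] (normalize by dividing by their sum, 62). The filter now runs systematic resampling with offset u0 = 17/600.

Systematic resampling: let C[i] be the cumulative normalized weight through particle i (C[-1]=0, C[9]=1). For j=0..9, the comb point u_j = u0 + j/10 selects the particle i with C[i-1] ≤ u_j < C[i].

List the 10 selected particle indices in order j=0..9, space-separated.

0 0 1 3 4 5 6 7 7 9

C = [9/62, 8/31, 19/62, 11/31, 15/31, 18/31, 45/62, 26/31, 55/62, 1]
j=0: u_0=17/600 ∈ [0, 9/62) → index 0
j=1: u_1=77/600 ∈ [0, 9/62) → index 0
j=2: u_2=137/600 ∈ [9/62, 8/31) → index 1
j=3: u_3=197/600 ∈ [19/62, 11/31) → index 3
j=4: u_4=257/600 ∈ [11/31, 15/31) → index 4
j=5: u_5=317/600 ∈ [15/31, 18/31) → index 5
j=6: u_6=377/600 ∈ [18/31, 45/62) → index 6
j=7: u_7=437/600 ∈ [45/62, 26/31) → index 7
j=8: u_8=497/600 ∈ [45/62, 26/31) → index 7
j=9: u_9=557/600 ∈ [55/62, 1) → index 9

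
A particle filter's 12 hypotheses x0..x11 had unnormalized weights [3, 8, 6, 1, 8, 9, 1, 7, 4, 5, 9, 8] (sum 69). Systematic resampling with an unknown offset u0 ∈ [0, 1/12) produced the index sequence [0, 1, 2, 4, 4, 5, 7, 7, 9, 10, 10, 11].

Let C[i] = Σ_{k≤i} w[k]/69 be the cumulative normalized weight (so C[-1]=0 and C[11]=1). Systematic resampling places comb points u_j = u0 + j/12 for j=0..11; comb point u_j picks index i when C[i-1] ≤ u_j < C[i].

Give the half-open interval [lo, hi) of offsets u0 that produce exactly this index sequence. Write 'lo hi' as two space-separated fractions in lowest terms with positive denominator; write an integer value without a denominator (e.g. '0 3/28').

C = [1/23, 11/69, 17/69, 6/23, 26/69, 35/69, 12/23, 43/69, 47/69, 52/69, 61/69, 1]
j=0 picked index 0: u0 ∈ [0, 1/23)
j=1 picked index 1: u0 ∈ [-11/276, 7/92)
j=2 picked index 2: u0 ∈ [-1/138, 11/138)
j=3 picked index 4: u0 ∈ [1/92, 35/276)
j=4 picked index 4: u0 ∈ [-5/69, 1/23)
j=5 picked index 5: u0 ∈ [-11/276, 25/276)
j=6 picked index 7: u0 ∈ [1/46, 17/138)
j=7 picked index 7: u0 ∈ [-17/276, 11/276)
j=8 picked index 9: u0 ∈ [1/69, 2/23)
j=9 picked index 10: u0 ∈ [1/276, 37/276)
j=10 picked index 10: u0 ∈ [-11/138, 7/138)
j=11 picked index 11: u0 ∈ [-3/92, 1/12)
intersection: [1/46, 11/276)

1/46 11/276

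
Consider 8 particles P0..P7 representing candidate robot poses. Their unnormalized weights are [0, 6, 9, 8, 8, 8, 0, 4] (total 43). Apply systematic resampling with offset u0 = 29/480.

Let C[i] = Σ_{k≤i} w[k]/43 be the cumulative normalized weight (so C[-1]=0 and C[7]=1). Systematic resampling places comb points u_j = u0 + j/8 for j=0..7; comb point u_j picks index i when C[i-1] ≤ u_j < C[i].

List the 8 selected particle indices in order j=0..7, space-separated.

C = [0, 6/43, 15/43, 23/43, 31/43, 39/43, 39/43, 1]
j=0: u_0=29/480 ∈ [0, 6/43) → index 1
j=1: u_1=89/480 ∈ [6/43, 15/43) → index 2
j=2: u_2=149/480 ∈ [6/43, 15/43) → index 2
j=3: u_3=209/480 ∈ [15/43, 23/43) → index 3
j=4: u_4=269/480 ∈ [23/43, 31/43) → index 4
j=5: u_5=329/480 ∈ [23/43, 31/43) → index 4
j=6: u_6=389/480 ∈ [31/43, 39/43) → index 5
j=7: u_7=449/480 ∈ [39/43, 1) → index 7

1 2 2 3 4 4 5 7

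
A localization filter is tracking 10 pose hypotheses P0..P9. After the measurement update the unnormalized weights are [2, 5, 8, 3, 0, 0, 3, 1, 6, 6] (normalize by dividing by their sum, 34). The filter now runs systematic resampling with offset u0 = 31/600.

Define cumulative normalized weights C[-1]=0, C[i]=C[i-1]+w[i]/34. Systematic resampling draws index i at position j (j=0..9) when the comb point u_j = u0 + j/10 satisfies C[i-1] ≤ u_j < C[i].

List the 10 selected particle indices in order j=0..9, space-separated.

0 1 2 2 3 6 8 8 9 9

C = [1/17, 7/34, 15/34, 9/17, 9/17, 9/17, 21/34, 11/17, 14/17, 1]
j=0: u_0=31/600 ∈ [0, 1/17) → index 0
j=1: u_1=91/600 ∈ [1/17, 7/34) → index 1
j=2: u_2=151/600 ∈ [7/34, 15/34) → index 2
j=3: u_3=211/600 ∈ [7/34, 15/34) → index 2
j=4: u_4=271/600 ∈ [15/34, 9/17) → index 3
j=5: u_5=331/600 ∈ [9/17, 21/34) → index 6
j=6: u_6=391/600 ∈ [11/17, 14/17) → index 8
j=7: u_7=451/600 ∈ [11/17, 14/17) → index 8
j=8: u_8=511/600 ∈ [14/17, 1) → index 9
j=9: u_9=571/600 ∈ [14/17, 1) → index 9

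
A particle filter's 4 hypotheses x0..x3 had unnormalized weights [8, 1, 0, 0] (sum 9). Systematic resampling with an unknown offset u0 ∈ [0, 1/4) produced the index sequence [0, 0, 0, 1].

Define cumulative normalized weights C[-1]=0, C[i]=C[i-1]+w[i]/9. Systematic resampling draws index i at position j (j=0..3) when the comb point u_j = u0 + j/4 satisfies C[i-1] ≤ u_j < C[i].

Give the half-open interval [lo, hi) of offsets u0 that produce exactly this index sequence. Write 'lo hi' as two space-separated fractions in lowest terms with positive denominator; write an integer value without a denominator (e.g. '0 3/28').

5/36 1/4

C = [8/9, 1, 1, 1]
j=0 picked index 0: u0 ∈ [0, 8/9)
j=1 picked index 0: u0 ∈ [-1/4, 23/36)
j=2 picked index 0: u0 ∈ [-1/2, 7/18)
j=3 picked index 1: u0 ∈ [5/36, 1/4)
intersection: [5/36, 1/4)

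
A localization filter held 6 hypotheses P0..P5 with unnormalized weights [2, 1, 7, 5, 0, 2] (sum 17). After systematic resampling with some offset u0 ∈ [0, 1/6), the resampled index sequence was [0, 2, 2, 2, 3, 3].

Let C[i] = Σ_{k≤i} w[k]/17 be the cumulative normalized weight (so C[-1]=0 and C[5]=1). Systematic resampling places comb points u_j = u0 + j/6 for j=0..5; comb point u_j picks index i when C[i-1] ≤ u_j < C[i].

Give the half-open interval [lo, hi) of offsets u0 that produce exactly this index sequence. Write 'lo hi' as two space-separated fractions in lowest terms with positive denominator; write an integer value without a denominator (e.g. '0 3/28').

C = [2/17, 3/17, 10/17, 15/17, 15/17, 1]
j=0 picked index 0: u0 ∈ [0, 2/17)
j=1 picked index 2: u0 ∈ [1/102, 43/102)
j=2 picked index 2: u0 ∈ [-8/51, 13/51)
j=3 picked index 2: u0 ∈ [-11/34, 3/34)
j=4 picked index 3: u0 ∈ [-4/51, 11/51)
j=5 picked index 3: u0 ∈ [-25/102, 5/102)
intersection: [1/102, 5/102)

1/102 5/102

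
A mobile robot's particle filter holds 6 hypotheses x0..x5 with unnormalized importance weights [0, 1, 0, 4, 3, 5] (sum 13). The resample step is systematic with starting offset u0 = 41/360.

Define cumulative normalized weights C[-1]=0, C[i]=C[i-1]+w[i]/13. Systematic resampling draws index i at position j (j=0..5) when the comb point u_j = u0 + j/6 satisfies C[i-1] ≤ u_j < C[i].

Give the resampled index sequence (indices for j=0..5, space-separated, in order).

C = [0, 1/13, 1/13, 5/13, 8/13, 1]
j=0: u_0=41/360 ∈ [1/13, 5/13) → index 3
j=1: u_1=101/360 ∈ [1/13, 5/13) → index 3
j=2: u_2=161/360 ∈ [5/13, 8/13) → index 4
j=3: u_3=221/360 ∈ [5/13, 8/13) → index 4
j=4: u_4=281/360 ∈ [8/13, 1) → index 5
j=5: u_5=341/360 ∈ [8/13, 1) → index 5

3 3 4 4 5 5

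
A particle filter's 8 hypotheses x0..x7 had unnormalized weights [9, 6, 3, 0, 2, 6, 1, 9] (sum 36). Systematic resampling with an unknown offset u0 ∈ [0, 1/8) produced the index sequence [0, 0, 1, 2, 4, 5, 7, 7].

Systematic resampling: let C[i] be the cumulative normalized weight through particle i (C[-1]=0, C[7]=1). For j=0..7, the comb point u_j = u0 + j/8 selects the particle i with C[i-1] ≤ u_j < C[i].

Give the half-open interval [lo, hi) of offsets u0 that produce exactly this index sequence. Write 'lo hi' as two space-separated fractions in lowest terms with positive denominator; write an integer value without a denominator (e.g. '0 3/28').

C = [1/4, 5/12, 1/2, 1/2, 5/9, 13/18, 3/4, 1]
j=0 picked index 0: u0 ∈ [0, 1/4)
j=1 picked index 0: u0 ∈ [-1/8, 1/8)
j=2 picked index 1: u0 ∈ [0, 1/6)
j=3 picked index 2: u0 ∈ [1/24, 1/8)
j=4 picked index 4: u0 ∈ [0, 1/18)
j=5 picked index 5: u0 ∈ [-5/72, 7/72)
j=6 picked index 7: u0 ∈ [0, 1/4)
j=7 picked index 7: u0 ∈ [-1/8, 1/8)
intersection: [1/24, 1/18)

1/24 1/18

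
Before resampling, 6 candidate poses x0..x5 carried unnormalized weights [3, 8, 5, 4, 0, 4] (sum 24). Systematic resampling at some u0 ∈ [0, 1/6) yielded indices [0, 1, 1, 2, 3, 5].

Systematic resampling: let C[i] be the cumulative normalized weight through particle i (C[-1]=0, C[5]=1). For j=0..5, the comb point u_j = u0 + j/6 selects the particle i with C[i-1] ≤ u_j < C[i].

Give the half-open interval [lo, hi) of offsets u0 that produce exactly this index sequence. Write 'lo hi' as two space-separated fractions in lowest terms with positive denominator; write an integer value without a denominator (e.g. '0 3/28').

C = [1/8, 11/24, 2/3, 5/6, 5/6, 1]
j=0 picked index 0: u0 ∈ [0, 1/8)
j=1 picked index 1: u0 ∈ [-1/24, 7/24)
j=2 picked index 1: u0 ∈ [-5/24, 1/8)
j=3 picked index 2: u0 ∈ [-1/24, 1/6)
j=4 picked index 3: u0 ∈ [0, 1/6)
j=5 picked index 5: u0 ∈ [0, 1/6)
intersection: [0, 1/8)

0 1/8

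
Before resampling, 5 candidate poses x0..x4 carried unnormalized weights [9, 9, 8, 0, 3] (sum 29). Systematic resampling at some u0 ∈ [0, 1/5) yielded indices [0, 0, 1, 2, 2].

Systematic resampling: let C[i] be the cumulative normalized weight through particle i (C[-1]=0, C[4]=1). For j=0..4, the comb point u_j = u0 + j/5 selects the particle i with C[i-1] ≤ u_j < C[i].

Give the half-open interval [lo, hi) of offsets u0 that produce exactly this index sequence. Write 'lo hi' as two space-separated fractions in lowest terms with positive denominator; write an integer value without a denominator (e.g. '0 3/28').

C = [9/29, 18/29, 26/29, 26/29, 1]
j=0 picked index 0: u0 ∈ [0, 9/29)
j=1 picked index 0: u0 ∈ [-1/5, 16/145)
j=2 picked index 1: u0 ∈ [-13/145, 32/145)
j=3 picked index 2: u0 ∈ [3/145, 43/145)
j=4 picked index 2: u0 ∈ [-26/145, 14/145)
intersection: [3/145, 14/145)

3/145 14/145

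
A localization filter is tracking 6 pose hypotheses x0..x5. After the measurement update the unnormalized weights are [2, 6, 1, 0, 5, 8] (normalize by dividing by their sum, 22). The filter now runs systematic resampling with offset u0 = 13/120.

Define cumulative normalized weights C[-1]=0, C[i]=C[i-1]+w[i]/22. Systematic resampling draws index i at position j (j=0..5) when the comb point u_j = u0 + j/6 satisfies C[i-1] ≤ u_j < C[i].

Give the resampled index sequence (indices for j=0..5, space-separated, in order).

C = [1/11, 4/11, 9/22, 9/22, 7/11, 1]
j=0: u_0=13/120 ∈ [1/11, 4/11) → index 1
j=1: u_1=11/40 ∈ [1/11, 4/11) → index 1
j=2: u_2=53/120 ∈ [9/22, 7/11) → index 4
j=3: u_3=73/120 ∈ [9/22, 7/11) → index 4
j=4: u_4=31/40 ∈ [7/11, 1) → index 5
j=5: u_5=113/120 ∈ [7/11, 1) → index 5

1 1 4 4 5 5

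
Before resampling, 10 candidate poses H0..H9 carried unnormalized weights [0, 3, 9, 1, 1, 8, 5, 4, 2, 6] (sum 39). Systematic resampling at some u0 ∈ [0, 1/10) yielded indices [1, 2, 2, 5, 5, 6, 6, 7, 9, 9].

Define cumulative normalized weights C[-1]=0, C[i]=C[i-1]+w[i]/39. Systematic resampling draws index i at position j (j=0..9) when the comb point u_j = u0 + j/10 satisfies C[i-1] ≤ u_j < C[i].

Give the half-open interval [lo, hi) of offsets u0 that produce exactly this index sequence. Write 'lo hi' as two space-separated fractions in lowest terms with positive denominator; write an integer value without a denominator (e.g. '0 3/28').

C = [0, 1/13, 4/13, 1/3, 14/39, 22/39, 9/13, 31/39, 11/13, 1]
j=0 picked index 1: u0 ∈ [0, 1/13)
j=1 picked index 2: u0 ∈ [-3/130, 27/130)
j=2 picked index 2: u0 ∈ [-8/65, 7/65)
j=3 picked index 5: u0 ∈ [23/390, 103/390)
j=4 picked index 5: u0 ∈ [-8/195, 32/195)
j=5 picked index 6: u0 ∈ [5/78, 5/26)
j=6 picked index 6: u0 ∈ [-7/195, 6/65)
j=7 picked index 7: u0 ∈ [-1/130, 37/390)
j=8 picked index 9: u0 ∈ [3/65, 1/5)
j=9 picked index 9: u0 ∈ [-7/130, 1/10)
intersection: [5/78, 1/13)

5/78 1/13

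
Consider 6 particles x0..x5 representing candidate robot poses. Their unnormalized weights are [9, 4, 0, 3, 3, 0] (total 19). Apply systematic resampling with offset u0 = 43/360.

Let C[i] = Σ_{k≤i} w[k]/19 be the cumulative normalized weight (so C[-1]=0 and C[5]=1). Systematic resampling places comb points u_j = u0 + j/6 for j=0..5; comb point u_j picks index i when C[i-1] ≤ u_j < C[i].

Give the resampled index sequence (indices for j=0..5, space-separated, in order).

C = [9/19, 13/19, 13/19, 16/19, 1, 1]
j=0: u_0=43/360 ∈ [0, 9/19) → index 0
j=1: u_1=103/360 ∈ [0, 9/19) → index 0
j=2: u_2=163/360 ∈ [0, 9/19) → index 0
j=3: u_3=223/360 ∈ [9/19, 13/19) → index 1
j=4: u_4=283/360 ∈ [13/19, 16/19) → index 3
j=5: u_5=343/360 ∈ [16/19, 1) → index 4

0 0 0 1 3 4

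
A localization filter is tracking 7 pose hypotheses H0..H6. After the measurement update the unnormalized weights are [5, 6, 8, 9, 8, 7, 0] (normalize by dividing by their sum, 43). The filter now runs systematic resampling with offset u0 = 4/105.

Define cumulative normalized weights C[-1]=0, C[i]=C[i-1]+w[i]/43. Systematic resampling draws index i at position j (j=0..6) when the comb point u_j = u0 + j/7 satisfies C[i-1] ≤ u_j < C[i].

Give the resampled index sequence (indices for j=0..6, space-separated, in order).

0 1 2 3 3 4 5

C = [5/43, 11/43, 19/43, 28/43, 36/43, 1, 1]
j=0: u_0=4/105 ∈ [0, 5/43) → index 0
j=1: u_1=19/105 ∈ [5/43, 11/43) → index 1
j=2: u_2=34/105 ∈ [11/43, 19/43) → index 2
j=3: u_3=7/15 ∈ [19/43, 28/43) → index 3
j=4: u_4=64/105 ∈ [19/43, 28/43) → index 3
j=5: u_5=79/105 ∈ [28/43, 36/43) → index 4
j=6: u_6=94/105 ∈ [36/43, 1) → index 5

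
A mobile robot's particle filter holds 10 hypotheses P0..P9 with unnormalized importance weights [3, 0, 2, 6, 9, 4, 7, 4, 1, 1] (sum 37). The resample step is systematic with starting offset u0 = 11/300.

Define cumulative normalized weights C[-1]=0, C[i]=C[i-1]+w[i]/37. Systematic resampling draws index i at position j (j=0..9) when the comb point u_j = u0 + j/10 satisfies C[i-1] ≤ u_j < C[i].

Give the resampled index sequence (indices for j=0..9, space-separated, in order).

0 3 3 4 4 4 5 6 6 7

C = [3/37, 3/37, 5/37, 11/37, 20/37, 24/37, 31/37, 35/37, 36/37, 1]
j=0: u_0=11/300 ∈ [0, 3/37) → index 0
j=1: u_1=41/300 ∈ [5/37, 11/37) → index 3
j=2: u_2=71/300 ∈ [5/37, 11/37) → index 3
j=3: u_3=101/300 ∈ [11/37, 20/37) → index 4
j=4: u_4=131/300 ∈ [11/37, 20/37) → index 4
j=5: u_5=161/300 ∈ [11/37, 20/37) → index 4
j=6: u_6=191/300 ∈ [20/37, 24/37) → index 5
j=7: u_7=221/300 ∈ [24/37, 31/37) → index 6
j=8: u_8=251/300 ∈ [24/37, 31/37) → index 6
j=9: u_9=281/300 ∈ [31/37, 35/37) → index 7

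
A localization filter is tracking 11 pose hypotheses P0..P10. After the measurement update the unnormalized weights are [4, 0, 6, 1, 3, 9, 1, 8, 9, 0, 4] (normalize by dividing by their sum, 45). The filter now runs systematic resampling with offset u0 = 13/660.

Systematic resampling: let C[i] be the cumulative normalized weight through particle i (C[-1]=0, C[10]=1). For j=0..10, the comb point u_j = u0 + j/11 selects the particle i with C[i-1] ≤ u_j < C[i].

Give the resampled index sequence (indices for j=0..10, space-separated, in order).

0 2 2 4 5 5 7 7 8 8 10

C = [4/45, 4/45, 2/9, 11/45, 14/45, 23/45, 8/15, 32/45, 41/45, 41/45, 1]
j=0: u_0=13/660 ∈ [0, 4/45) → index 0
j=1: u_1=73/660 ∈ [4/45, 2/9) → index 2
j=2: u_2=133/660 ∈ [4/45, 2/9) → index 2
j=3: u_3=193/660 ∈ [11/45, 14/45) → index 4
j=4: u_4=23/60 ∈ [14/45, 23/45) → index 5
j=5: u_5=313/660 ∈ [14/45, 23/45) → index 5
j=6: u_6=373/660 ∈ [8/15, 32/45) → index 7
j=7: u_7=433/660 ∈ [8/15, 32/45) → index 7
j=8: u_8=493/660 ∈ [32/45, 41/45) → index 8
j=9: u_9=553/660 ∈ [32/45, 41/45) → index 8
j=10: u_10=613/660 ∈ [41/45, 1) → index 10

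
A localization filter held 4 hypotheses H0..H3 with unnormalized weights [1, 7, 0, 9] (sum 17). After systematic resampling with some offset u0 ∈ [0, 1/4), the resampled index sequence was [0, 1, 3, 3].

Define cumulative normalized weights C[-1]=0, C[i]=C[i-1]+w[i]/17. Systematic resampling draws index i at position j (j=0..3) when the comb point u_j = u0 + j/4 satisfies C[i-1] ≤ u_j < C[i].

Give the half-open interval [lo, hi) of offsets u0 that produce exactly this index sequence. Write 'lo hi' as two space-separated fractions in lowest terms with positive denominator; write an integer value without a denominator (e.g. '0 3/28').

0 1/17

C = [1/17, 8/17, 8/17, 1]
j=0 picked index 0: u0 ∈ [0, 1/17)
j=1 picked index 1: u0 ∈ [-13/68, 15/68)
j=2 picked index 3: u0 ∈ [-1/34, 1/2)
j=3 picked index 3: u0 ∈ [-19/68, 1/4)
intersection: [0, 1/17)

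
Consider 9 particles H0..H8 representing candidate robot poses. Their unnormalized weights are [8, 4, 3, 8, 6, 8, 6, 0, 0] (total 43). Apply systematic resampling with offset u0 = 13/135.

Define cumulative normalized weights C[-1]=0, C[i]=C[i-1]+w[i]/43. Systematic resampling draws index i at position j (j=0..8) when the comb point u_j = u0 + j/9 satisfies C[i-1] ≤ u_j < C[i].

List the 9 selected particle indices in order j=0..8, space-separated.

0 1 2 3 4 4 5 6 6

C = [8/43, 12/43, 15/43, 23/43, 29/43, 37/43, 1, 1, 1]
j=0: u_0=13/135 ∈ [0, 8/43) → index 0
j=1: u_1=28/135 ∈ [8/43, 12/43) → index 1
j=2: u_2=43/135 ∈ [12/43, 15/43) → index 2
j=3: u_3=58/135 ∈ [15/43, 23/43) → index 3
j=4: u_4=73/135 ∈ [23/43, 29/43) → index 4
j=5: u_5=88/135 ∈ [23/43, 29/43) → index 4
j=6: u_6=103/135 ∈ [29/43, 37/43) → index 5
j=7: u_7=118/135 ∈ [37/43, 1) → index 6
j=8: u_8=133/135 ∈ [37/43, 1) → index 6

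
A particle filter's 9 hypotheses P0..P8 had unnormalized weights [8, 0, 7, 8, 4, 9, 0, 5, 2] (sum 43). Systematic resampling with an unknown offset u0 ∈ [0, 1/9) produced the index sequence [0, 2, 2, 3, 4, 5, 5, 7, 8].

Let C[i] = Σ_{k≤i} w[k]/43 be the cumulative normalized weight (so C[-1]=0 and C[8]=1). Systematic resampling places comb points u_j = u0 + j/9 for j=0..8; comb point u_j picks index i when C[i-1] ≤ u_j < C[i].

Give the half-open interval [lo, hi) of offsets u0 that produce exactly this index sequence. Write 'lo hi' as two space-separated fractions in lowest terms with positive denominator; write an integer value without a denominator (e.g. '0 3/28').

35/387 1/9

C = [8/43, 8/43, 15/43, 23/43, 27/43, 36/43, 36/43, 41/43, 1]
j=0 picked index 0: u0 ∈ [0, 8/43)
j=1 picked index 2: u0 ∈ [29/387, 92/387)
j=2 picked index 2: u0 ∈ [-14/387, 49/387)
j=3 picked index 3: u0 ∈ [2/129, 26/129)
j=4 picked index 4: u0 ∈ [35/387, 71/387)
j=5 picked index 5: u0 ∈ [28/387, 109/387)
j=6 picked index 5: u0 ∈ [-5/129, 22/129)
j=7 picked index 7: u0 ∈ [23/387, 68/387)
j=8 picked index 8: u0 ∈ [25/387, 1/9)
intersection: [35/387, 1/9)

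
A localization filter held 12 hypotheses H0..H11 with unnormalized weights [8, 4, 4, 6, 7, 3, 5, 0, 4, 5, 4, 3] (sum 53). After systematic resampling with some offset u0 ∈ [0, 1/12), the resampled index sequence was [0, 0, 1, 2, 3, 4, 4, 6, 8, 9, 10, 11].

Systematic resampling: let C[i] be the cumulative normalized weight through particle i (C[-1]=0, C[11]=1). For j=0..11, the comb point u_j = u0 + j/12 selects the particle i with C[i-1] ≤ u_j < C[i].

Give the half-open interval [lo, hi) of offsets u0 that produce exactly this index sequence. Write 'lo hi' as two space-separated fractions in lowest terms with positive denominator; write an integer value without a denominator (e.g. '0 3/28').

C = [8/53, 12/53, 16/53, 22/53, 29/53, 32/53, 37/53, 37/53, 41/53, 46/53, 50/53, 1]
j=0 picked index 0: u0 ∈ [0, 8/53)
j=1 picked index 0: u0 ∈ [-1/12, 43/636)
j=2 picked index 1: u0 ∈ [-5/318, 19/318)
j=3 picked index 2: u0 ∈ [-5/212, 11/212)
j=4 picked index 3: u0 ∈ [-5/159, 13/159)
j=5 picked index 4: u0 ∈ [-1/636, 83/636)
j=6 picked index 4: u0 ∈ [-9/106, 5/106)
j=7 picked index 6: u0 ∈ [13/636, 73/636)
j=8 picked index 8: u0 ∈ [5/159, 17/159)
j=9 picked index 9: u0 ∈ [5/212, 25/212)
j=10 picked index 10: u0 ∈ [11/318, 35/318)
j=11 picked index 11: u0 ∈ [17/636, 1/12)
intersection: [11/318, 5/106)

11/318 5/106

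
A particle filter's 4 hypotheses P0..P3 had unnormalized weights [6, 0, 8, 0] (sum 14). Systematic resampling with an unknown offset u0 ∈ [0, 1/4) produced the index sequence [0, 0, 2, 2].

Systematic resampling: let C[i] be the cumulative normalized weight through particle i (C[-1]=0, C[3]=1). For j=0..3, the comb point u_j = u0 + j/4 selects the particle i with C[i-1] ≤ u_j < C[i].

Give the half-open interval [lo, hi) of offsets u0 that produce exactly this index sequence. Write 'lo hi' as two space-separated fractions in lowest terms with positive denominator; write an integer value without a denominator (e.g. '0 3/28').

0 5/28

C = [3/7, 3/7, 1, 1]
j=0 picked index 0: u0 ∈ [0, 3/7)
j=1 picked index 0: u0 ∈ [-1/4, 5/28)
j=2 picked index 2: u0 ∈ [-1/14, 1/2)
j=3 picked index 2: u0 ∈ [-9/28, 1/4)
intersection: [0, 5/28)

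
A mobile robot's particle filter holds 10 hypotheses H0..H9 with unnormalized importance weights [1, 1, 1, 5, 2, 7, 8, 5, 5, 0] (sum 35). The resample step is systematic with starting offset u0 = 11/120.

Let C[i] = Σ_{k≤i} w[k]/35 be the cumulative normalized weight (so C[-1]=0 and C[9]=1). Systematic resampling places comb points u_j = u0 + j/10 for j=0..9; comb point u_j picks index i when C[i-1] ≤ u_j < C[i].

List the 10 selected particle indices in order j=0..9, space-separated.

3 3 5 5 6 6 6 7 8 8

C = [1/35, 2/35, 3/35, 8/35, 2/7, 17/35, 5/7, 6/7, 1, 1]
j=0: u_0=11/120 ∈ [3/35, 8/35) → index 3
j=1: u_1=23/120 ∈ [3/35, 8/35) → index 3
j=2: u_2=7/24 ∈ [2/7, 17/35) → index 5
j=3: u_3=47/120 ∈ [2/7, 17/35) → index 5
j=4: u_4=59/120 ∈ [17/35, 5/7) → index 6
j=5: u_5=71/120 ∈ [17/35, 5/7) → index 6
j=6: u_6=83/120 ∈ [17/35, 5/7) → index 6
j=7: u_7=19/24 ∈ [5/7, 6/7) → index 7
j=8: u_8=107/120 ∈ [6/7, 1) → index 8
j=9: u_9=119/120 ∈ [6/7, 1) → index 8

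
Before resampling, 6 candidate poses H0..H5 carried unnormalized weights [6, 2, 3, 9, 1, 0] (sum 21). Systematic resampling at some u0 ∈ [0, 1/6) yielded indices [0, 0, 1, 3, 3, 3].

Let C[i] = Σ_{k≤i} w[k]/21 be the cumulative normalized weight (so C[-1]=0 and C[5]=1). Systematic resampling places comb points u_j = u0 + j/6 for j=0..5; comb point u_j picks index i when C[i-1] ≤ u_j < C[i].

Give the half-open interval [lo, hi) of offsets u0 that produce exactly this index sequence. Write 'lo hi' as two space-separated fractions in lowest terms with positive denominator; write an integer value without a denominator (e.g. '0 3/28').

1/42 1/21

C = [2/7, 8/21, 11/21, 20/21, 1, 1]
j=0 picked index 0: u0 ∈ [0, 2/7)
j=1 picked index 0: u0 ∈ [-1/6, 5/42)
j=2 picked index 1: u0 ∈ [-1/21, 1/21)
j=3 picked index 3: u0 ∈ [1/42, 19/42)
j=4 picked index 3: u0 ∈ [-1/7, 2/7)
j=5 picked index 3: u0 ∈ [-13/42, 5/42)
intersection: [1/42, 1/21)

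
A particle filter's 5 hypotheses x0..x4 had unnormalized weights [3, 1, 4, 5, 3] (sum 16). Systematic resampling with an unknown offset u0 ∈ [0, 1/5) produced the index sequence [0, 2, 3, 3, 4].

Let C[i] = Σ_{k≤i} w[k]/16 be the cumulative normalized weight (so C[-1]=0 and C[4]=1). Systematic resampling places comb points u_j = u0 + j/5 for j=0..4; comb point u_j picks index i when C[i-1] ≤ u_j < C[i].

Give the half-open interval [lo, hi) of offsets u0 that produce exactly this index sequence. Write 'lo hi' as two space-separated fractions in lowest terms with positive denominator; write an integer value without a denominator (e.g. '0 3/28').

1/10 3/16

C = [3/16, 1/4, 1/2, 13/16, 1]
j=0 picked index 0: u0 ∈ [0, 3/16)
j=1 picked index 2: u0 ∈ [1/20, 3/10)
j=2 picked index 3: u0 ∈ [1/10, 33/80)
j=3 picked index 3: u0 ∈ [-1/10, 17/80)
j=4 picked index 4: u0 ∈ [1/80, 1/5)
intersection: [1/10, 3/16)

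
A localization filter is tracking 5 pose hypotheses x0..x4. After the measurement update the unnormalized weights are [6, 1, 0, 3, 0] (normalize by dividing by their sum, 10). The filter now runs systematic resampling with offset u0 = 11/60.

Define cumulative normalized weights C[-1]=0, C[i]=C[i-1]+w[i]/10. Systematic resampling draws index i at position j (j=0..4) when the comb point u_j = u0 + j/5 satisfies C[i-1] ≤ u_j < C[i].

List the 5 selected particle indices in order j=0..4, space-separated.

0 0 0 3 3

C = [3/5, 7/10, 7/10, 1, 1]
j=0: u_0=11/60 ∈ [0, 3/5) → index 0
j=1: u_1=23/60 ∈ [0, 3/5) → index 0
j=2: u_2=7/12 ∈ [0, 3/5) → index 0
j=3: u_3=47/60 ∈ [7/10, 1) → index 3
j=4: u_4=59/60 ∈ [7/10, 1) → index 3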